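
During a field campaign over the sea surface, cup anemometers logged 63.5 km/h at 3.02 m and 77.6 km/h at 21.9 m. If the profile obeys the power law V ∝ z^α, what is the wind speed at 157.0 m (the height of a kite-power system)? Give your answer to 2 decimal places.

94.72 km/h

First find α: α = ln(V₂/V₁)/ln(z₂/z₁) = ln(77.6/63.5)/ln(21.9/3.02) = 0.20053/1.98123 = 0.1012
Extrapolate from 21.9 m to 157.0 m: V₃ = 77.6 × (157.0/21.9)^0.1012 = 77.6 × 1.2206 = 94.7208 km/h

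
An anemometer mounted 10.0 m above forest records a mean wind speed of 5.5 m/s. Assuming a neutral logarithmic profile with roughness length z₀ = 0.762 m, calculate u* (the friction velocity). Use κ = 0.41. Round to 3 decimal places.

Log law: V(z) = (u*/κ) · ln(z/z₀) ⇒ u* = κ · V / ln(z/z₀)
u* = 0.41 × 5.5 / ln(10.0/0.762) = 0.41 × 5.5 / 2.5744
   = 2.2550 / 2.5744 = 0.8759 m/s

u* ≈ 0.876 m/s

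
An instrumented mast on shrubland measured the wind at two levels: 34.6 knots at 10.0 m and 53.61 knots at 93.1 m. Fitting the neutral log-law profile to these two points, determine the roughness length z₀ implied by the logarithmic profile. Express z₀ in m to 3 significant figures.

z₀ ≈ 0.172 m

Log law: V(z) ∝ ln(z/z₀). With r = V₁/V₂ = 34.6/53.61 = 0.64540,
r · ln(z₂/z₀) = ln(z₁/z₀) ⇒ ln z₀ = (ln z₁ − r·ln z₂)/(1 − r)
ln z₀ = (2.30259 − 0.64540×4.53367) / 0.35460 = -1.7582
z₀ = exp(-1.7582) = 0.1724 m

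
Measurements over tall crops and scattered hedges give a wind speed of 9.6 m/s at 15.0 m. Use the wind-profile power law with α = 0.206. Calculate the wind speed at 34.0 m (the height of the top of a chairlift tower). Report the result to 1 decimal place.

11.4 m/s

Power-law profile: V₂ = V₁ · (z₂/z₁)^α
V₂ = 9.6 × (34.0/15.0)^0.206 = 9.6 × (2.2667)^0.206
    = 9.6 × 1.1836 = 11.3627 m/s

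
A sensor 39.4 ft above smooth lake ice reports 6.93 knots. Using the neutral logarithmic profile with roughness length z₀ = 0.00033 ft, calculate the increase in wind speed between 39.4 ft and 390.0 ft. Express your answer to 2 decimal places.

1.36 knots

Log law: V₂ = V₁ · ln(z₂/z₀)/ln(z₁/z₀) = 6.93 × 13.9826/11.6902 = 8.2889 knots
ΔV = 8.2889 − 6.93 = 1.3589 knots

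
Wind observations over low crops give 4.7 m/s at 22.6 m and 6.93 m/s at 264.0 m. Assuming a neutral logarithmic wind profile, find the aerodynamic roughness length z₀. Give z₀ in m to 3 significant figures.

z₀ ≈ 0.127 m

Log law: V(z) ∝ ln(z/z₀). With r = V₁/V₂ = 4.7/6.93 = 0.67821,
r · ln(z₂/z₀) = ln(z₁/z₀) ⇒ ln z₀ = (ln z₁ − r·ln z₂)/(1 − r)
ln z₀ = (3.11795 − 0.67821×5.57595) / 0.32179 = -2.0626
z₀ = exp(-2.0626) = 0.1271 m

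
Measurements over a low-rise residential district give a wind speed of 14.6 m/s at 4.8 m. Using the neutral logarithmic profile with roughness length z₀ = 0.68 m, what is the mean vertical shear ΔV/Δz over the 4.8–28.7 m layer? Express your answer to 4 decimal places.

Log law: V₂ = V₁ · ln(z₂/z₀)/ln(z₁/z₀) = 14.6 × 3.7426/1.9543 = 27.9599 m/s
ΔV/Δz = (27.9599 − 14.6)/(28.7 − 4.8) = 13.3599/23.9000 = 0.55899 m/s/m

0.5590 m/s/m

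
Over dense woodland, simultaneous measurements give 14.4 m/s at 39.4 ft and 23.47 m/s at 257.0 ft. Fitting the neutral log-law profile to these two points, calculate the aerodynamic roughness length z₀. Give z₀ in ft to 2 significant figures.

z₀ ≈ 2.0 ft

Log law: V(z) ∝ ln(z/z₀). With r = V₁/V₂ = 14.4/23.47 = 0.61355,
r · ln(z₂/z₀) = ln(z₁/z₀) ⇒ ln z₀ = (ln z₁ − r·ln z₂)/(1 − r)
ln z₀ = (3.67377 − 0.61355×5.54908) / 0.38645 = 0.6964
z₀ = exp(0.6964) = 2.007 ft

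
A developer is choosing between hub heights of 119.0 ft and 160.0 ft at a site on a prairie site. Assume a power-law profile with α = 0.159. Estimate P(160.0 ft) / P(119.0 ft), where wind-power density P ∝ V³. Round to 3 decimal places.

1.152

Speed ratio: V_B/V_A = (z_B/z_A)^α = (160.0/119.0)^0.159 = (1.3445)^0.159 = 1.04820
Power-density ratio: P_B/P_A = (V_B/V_A)³ = (1.04820)³ = 1.15167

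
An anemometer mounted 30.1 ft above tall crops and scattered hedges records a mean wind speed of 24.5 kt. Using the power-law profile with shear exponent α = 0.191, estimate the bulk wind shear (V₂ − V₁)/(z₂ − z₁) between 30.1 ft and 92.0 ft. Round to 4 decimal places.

Power law: V₂ = V₁ · (z₂/z₁)^α = 24.5 × (3.0565)^0.191 = 30.3280 kt
ΔV/Δz = (30.3280 − 24.5)/(92.0 − 30.1) = 5.8280/61.9000 = 0.09415 kt/ft

0.0942 kt/ft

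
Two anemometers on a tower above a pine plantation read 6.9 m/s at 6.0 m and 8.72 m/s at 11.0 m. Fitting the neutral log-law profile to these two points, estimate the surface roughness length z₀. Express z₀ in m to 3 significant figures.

z₀ ≈ 0.603 m

Log law: V(z) ∝ ln(z/z₀). With r = V₁/V₂ = 6.9/8.72 = 0.79128,
r · ln(z₂/z₀) = ln(z₁/z₀) ⇒ ln z₀ = (ln z₁ − r·ln z₂)/(1 − r)
ln z₀ = (1.79176 − 0.79128×2.39790) / 0.20872 = -0.5062
z₀ = exp(-0.5062) = 0.6028 m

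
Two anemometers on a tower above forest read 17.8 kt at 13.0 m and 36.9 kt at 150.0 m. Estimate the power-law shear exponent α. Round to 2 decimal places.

Power law: V₂/V₁ = (z₂/z₁)^α ⇒ α = ln(V₂/V₁) / ln(z₂/z₁)
α = ln(36.9/17.8) / ln(150.0/13.0) = ln(2.0730) / ln(11.5385)
  = 0.72901 / 2.44569 = 0.29808

α ≈ 0.30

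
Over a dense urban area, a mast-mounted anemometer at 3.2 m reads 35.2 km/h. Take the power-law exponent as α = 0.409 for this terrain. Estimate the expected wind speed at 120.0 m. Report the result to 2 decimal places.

Power-law profile: V₂ = V₁ · (z₂/z₁)^α
V₂ = 35.2 × (120.0/3.2)^0.409 = 35.2 × (37.5000)^0.409
    = 35.2 × 4.4033 = 154.9963 km/h

155.00 km/h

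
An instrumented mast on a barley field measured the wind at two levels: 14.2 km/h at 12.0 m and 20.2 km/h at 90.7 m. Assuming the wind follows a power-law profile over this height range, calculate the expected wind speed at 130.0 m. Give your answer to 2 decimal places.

First find α: α = ln(V₂/V₁)/ln(z₂/z₁) = ln(20.2/14.2)/ln(90.7/12.0) = 0.35244/2.02265 = 0.1742
Extrapolate from 90.7 m to 130.0 m: V₃ = 20.2 × (130.0/90.7)^0.1742 = 20.2 × 1.0647 = 21.5076 km/h

21.51 km/h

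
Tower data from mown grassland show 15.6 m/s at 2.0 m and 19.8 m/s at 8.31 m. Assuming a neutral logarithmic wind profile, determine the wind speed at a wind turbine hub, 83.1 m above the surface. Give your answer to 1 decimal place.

26.6 m/s

Log law: V ∝ ln(z/z₀). From the pair, with r = V₁/V₂ = 0.78788,
ln z₀ = (ln z₁ − r·ln z₂)/(1 − r) = (0.6931 − 0.78788×2.1175)/0.21212 = -4.5972 → z₀ = 0.01008 m
V₃ = V₁ · ln(z₃/z₀)/ln(z₁/z₀) = 15.6 × 9.0172/5.2903 = 26.5898 m/s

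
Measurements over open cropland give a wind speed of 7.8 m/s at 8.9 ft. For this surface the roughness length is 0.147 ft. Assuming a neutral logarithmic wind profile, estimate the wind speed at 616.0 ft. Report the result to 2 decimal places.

Log law: V(z) ∝ ln(z/z₀), so V₂/V₁ = ln(z₂/z₀) / ln(z₁/z₀).
ln(616.0/0.147) = 8.3406, ln(8.9/0.147) = 4.1034
V₂ = 7.8 × 8.3406/4.1034 = 7.8 × 2.0326 = 15.8544 m/s

15.85 m/s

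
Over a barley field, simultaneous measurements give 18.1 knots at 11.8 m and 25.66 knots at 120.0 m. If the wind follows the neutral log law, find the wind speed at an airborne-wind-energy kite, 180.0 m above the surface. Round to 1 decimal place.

Log law: V ∝ ln(z/z₀). From the pair, with r = V₁/V₂ = 0.70538,
ln z₀ = (ln z₁ − r·ln z₂)/(1 − r) = (2.4681 − 0.70538×4.7875)/0.29462 = -3.0849 → z₀ = 0.04573 m
V₃ = V₁ · ln(z₃/z₀)/ln(z₁/z₀) = 18.1 × 8.2779/5.5530 = 26.9816 knots

27.0 knots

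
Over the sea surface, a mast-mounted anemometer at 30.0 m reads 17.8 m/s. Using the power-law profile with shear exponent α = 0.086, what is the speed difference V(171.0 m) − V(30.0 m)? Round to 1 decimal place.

2.9 m/s

Power law: V₂ = V₁ · (z₂/z₁)^α = 17.8 × (5.7000)^0.086 = 20.6740 m/s
ΔV = 20.6740 − 17.8 = 2.8740 m/s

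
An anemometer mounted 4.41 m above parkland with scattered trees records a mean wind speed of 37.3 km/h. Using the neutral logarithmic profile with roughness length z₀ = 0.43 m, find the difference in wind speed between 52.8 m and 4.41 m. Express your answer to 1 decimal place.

39.8 km/h

Log law: V₂ = V₁ · ln(z₂/z₀)/ln(z₁/z₀) = 37.3 × 4.8105/2.3278 = 77.0803 km/h
ΔV = 77.0803 − 37.3 = 39.7803 km/h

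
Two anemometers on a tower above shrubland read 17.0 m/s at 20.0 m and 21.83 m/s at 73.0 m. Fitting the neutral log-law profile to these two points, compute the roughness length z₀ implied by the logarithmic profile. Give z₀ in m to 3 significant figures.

z₀ ≈ 0.210 m

Log law: V(z) ∝ ln(z/z₀). With r = V₁/V₂ = 17.0/21.83 = 0.77874,
r · ln(z₂/z₀) = ln(z₁/z₀) ⇒ ln z₀ = (ln z₁ − r·ln z₂)/(1 − r)
ln z₀ = (2.99573 − 0.77874×4.29046) / 0.22126 = -1.5613
z₀ = exp(-1.5613) = 0.2099 m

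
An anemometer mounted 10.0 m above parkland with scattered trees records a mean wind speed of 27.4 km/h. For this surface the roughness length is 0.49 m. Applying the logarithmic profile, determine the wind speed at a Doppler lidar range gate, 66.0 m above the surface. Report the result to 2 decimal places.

44.54 km/h

Log law: V(z) ∝ ln(z/z₀), so V₂/V₁ = ln(z₂/z₀) / ln(z₁/z₀).
ln(66.0/0.49) = 4.9030, ln(10.0/0.49) = 3.0159
V₂ = 27.4 × 4.9030/3.0159 = 27.4 × 1.6257 = 44.5442 km/h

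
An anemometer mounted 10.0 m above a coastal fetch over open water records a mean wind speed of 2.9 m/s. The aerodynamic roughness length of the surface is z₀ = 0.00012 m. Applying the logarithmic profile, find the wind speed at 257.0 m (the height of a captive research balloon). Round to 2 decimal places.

3.73 m/s

Log law: V(z) ∝ ln(z/z₀), so V₂/V₁ = ln(z₂/z₀) / ln(z₁/z₀).
ln(257.0/0.00012) = 14.5771, ln(10.0/0.00012) = 11.3306
V₂ = 2.9 × 14.5771/11.3306 = 2.9 × 1.2865 = 3.7309 m/s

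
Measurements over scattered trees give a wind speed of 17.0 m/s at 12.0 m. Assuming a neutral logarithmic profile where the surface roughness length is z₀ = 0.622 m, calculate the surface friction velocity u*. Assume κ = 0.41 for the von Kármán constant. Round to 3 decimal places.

u* ≈ 2.355 m/s

Log law: V(z) = (u*/κ) · ln(z/z₀) ⇒ u* = κ · V / ln(z/z₀)
u* = 0.41 × 17.0 / ln(12.0/0.622) = 0.41 × 17.0 / 2.9597
   = 6.9700 / 2.9597 = 2.3550 m/s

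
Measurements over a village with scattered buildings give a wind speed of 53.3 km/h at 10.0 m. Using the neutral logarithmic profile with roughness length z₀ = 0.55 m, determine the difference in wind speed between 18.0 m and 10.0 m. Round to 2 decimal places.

Log law: V₂ = V₁ · ln(z₂/z₀)/ln(z₁/z₀) = 53.3 × 3.4882/2.9004 = 64.1015 km/h
ΔV = 64.1015 − 53.3 = 10.8015 km/h

10.80 km/h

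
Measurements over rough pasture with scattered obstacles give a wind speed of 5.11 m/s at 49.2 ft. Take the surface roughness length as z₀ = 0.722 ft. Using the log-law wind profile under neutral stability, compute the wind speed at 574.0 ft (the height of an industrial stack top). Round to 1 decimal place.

8.1 m/s

Log law: V(z) ∝ ln(z/z₀), so V₂/V₁ = ln(z₂/z₀) / ln(z₁/z₀).
ln(574.0/0.722) = 6.6784, ln(49.2/0.722) = 4.2216
V₂ = 5.11 × 6.6784/4.2216 = 5.11 × 1.5819 = 8.0837 m/s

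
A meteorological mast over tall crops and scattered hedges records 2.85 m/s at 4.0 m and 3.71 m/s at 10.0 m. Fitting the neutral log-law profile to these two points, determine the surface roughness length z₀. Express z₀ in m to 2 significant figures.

Log law: V(z) ∝ ln(z/z₀). With r = V₁/V₂ = 2.85/3.71 = 0.76819,
r · ln(z₂/z₀) = ln(z₁/z₀) ⇒ ln z₀ = (ln z₁ − r·ln z₂)/(1 − r)
ln z₀ = (1.38629 − 0.76819×2.30259) / 0.23181 = -1.6503
z₀ = exp(-1.6503) = 0.1920 m

z₀ ≈ 0.19 m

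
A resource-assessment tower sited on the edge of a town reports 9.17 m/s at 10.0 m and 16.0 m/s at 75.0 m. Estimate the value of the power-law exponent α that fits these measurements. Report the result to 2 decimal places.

α ≈ 0.28

Power law: V₂/V₁ = (z₂/z₁)^α ⇒ α = ln(V₂/V₁) / ln(z₂/z₁)
α = ln(16.0/9.17) / ln(75.0/10.0) = ln(1.7448) / ln(7.5000)
  = 0.55665 / 2.01490 = 0.27627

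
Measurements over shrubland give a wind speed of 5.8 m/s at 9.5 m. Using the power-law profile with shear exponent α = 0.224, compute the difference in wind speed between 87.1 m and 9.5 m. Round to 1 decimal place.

3.7 m/s

Power law: V₂ = V₁ · (z₂/z₁)^α = 5.8 × (9.1684)^0.224 = 9.5276 m/s
ΔV = 9.5276 − 5.8 = 3.7276 m/s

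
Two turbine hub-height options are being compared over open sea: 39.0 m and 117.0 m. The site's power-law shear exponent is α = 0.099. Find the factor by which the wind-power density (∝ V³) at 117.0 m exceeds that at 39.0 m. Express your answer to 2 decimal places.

1.39

Speed ratio: V_B/V_A = (z_B/z_A)^α = (117.0/39.0)^0.099 = (3.0000)^0.099 = 1.11490
Power-density ratio: P_B/P_A = (V_B/V_A)³ = (1.11490)³ = 1.38581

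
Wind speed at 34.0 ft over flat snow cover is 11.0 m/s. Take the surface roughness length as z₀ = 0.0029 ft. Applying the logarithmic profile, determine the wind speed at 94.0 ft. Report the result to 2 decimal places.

Log law: V(z) ∝ ln(z/z₀), so V₂/V₁ = ln(z₂/z₀) / ln(z₁/z₀).
ln(94.0/0.0029) = 10.3863, ln(34.0/0.0029) = 9.3694
V₂ = 11.0 × 10.3863/9.3694 = 11.0 × 1.1085 = 12.1939 m/s

12.19 m/s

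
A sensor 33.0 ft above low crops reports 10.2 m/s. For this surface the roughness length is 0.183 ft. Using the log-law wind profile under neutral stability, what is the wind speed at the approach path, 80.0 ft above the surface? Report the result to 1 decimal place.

Log law: V(z) ∝ ln(z/z₀), so V₂/V₁ = ln(z₂/z₀) / ln(z₁/z₀).
ln(80.0/0.183) = 6.0803, ln(33.0/0.183) = 5.1948
V₂ = 10.2 × 6.0803/5.1948 = 10.2 × 1.1705 = 11.9387 m/s

11.9 m/s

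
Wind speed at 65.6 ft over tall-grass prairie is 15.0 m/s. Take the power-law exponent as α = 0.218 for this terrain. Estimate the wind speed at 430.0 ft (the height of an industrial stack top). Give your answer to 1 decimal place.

22.6 m/s

Power-law profile: V₂ = V₁ · (z₂/z₁)^α
V₂ = 15.0 × (430.0/65.6)^0.218 = 15.0 × (6.5549)^0.218
    = 15.0 × 1.5066 = 22.5997 m/s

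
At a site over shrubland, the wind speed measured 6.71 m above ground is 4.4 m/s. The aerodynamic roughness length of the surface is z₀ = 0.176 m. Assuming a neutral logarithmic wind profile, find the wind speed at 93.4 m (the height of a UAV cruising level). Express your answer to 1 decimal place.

Log law: V(z) ∝ ln(z/z₀), so V₂/V₁ = ln(z₂/z₀) / ln(z₁/z₀).
ln(93.4/0.176) = 6.2742, ln(6.71/0.176) = 3.6409
V₂ = 4.4 × 6.2742/3.6409 = 4.4 × 1.7233 = 7.5823 m/s

7.6 m/s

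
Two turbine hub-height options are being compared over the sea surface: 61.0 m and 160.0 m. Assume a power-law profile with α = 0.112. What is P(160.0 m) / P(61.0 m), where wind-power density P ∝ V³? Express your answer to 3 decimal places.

1.383

Speed ratio: V_B/V_A = (z_B/z_A)^α = (160.0/61.0)^0.112 = (2.6230)^0.112 = 1.11405
Power-density ratio: P_B/P_A = (V_B/V_A)³ = (1.11405)³ = 1.38265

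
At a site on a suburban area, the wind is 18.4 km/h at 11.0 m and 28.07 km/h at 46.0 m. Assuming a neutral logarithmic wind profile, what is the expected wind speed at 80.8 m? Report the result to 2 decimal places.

31.88 km/h

Log law: V ∝ ln(z/z₀). From the pair, with r = V₁/V₂ = 0.65550,
ln z₀ = (ln z₁ − r·ln z₂)/(1 − r) = (2.3979 − 0.65550×3.8286)/0.34450 = -0.3245 → z₀ = 0.7229 m
V₃ = V₁ · ln(z₃/z₀)/ln(z₁/z₀) = 18.4 × 4.7165/2.7224 = 31.8774 km/h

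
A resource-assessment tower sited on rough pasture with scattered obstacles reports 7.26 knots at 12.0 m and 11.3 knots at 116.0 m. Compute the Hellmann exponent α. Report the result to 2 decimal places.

Power law: V₂/V₁ = (z₂/z₁)^α ⇒ α = ln(V₂/V₁) / ln(z₂/z₁)
α = ln(11.3/7.26) / ln(116.0/12.0) = ln(1.5565) / ln(9.6667)
  = 0.44242 / 2.26868 = 0.19501

α ≈ 0.20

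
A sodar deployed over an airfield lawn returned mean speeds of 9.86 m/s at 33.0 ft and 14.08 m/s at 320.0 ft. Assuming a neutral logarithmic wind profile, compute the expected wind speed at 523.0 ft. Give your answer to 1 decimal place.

Log law: V ∝ ln(z/z₀). From the pair, with r = V₁/V₂ = 0.70028,
ln z₀ = (ln z₁ − r·ln z₂)/(1 − r) = (3.4965 − 0.70028×5.7683)/0.29972 = -1.8116 → z₀ = 0.1634 ft
V₃ = V₁ · ln(z₃/z₀)/ln(z₁/z₀) = 9.86 × 8.0711/5.3081 = 14.9925 m/s

15.0 m/s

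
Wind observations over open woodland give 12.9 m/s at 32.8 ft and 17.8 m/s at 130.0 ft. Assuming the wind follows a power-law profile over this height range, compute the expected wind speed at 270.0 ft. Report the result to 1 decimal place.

21.1 m/s

First find α: α = ln(V₂/V₁)/ln(z₂/z₁) = ln(17.8/12.9)/ln(130.0/32.8) = 0.32197/1.37711 = 0.2338
Extrapolate from 130.0 ft to 270.0 ft: V₃ = 17.8 × (270.0/130.0)^0.2338 = 17.8 × 1.1864 = 21.1171 m/s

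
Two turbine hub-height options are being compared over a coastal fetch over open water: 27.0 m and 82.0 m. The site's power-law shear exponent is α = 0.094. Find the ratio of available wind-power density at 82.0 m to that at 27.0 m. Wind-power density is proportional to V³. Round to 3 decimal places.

Speed ratio: V_B/V_A = (z_B/z_A)^α = (82.0/27.0)^0.094 = (3.0370)^0.094 = 1.11007
Power-density ratio: P_B/P_A = (V_B/V_A)³ = (1.11007)³ = 1.36789

1.368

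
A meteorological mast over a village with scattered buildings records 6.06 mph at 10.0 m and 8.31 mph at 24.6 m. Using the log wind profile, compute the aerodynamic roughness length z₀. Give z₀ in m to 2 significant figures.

z₀ ≈ 0.89 m

Log law: V(z) ∝ ln(z/z₀). With r = V₁/V₂ = 6.06/8.31 = 0.72924,
r · ln(z₂/z₀) = ln(z₁/z₀) ⇒ ln z₀ = (ln z₁ − r·ln z₂)/(1 − r)
ln z₀ = (2.30259 − 0.72924×3.20275) / 0.27076 = -0.1218
z₀ = exp(-0.1218) = 0.8853 m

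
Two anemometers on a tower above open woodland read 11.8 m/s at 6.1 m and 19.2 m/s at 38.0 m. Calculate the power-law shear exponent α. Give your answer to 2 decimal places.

Power law: V₂/V₁ = (z₂/z₁)^α ⇒ α = ln(V₂/V₁) / ln(z₂/z₁)
α = ln(19.2/11.8) / ln(38.0/6.1) = ln(1.6271) / ln(6.2295)
  = 0.48681 / 1.82930 = 0.26612

α ≈ 0.27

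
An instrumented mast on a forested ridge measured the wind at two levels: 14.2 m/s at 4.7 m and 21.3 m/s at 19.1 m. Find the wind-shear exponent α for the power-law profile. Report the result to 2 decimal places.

α ≈ 0.29

Power law: V₂/V₁ = (z₂/z₁)^α ⇒ α = ln(V₂/V₁) / ln(z₂/z₁)
α = ln(21.3/14.2) / ln(19.1/4.7) = ln(1.5000) / ln(4.0638)
  = 0.40547 / 1.40213 = 0.28918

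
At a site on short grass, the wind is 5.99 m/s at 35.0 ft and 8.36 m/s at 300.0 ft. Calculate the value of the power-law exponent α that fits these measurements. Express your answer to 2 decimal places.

Power law: V₂/V₁ = (z₂/z₁)^α ⇒ α = ln(V₂/V₁) / ln(z₂/z₁)
α = ln(8.36/5.99) / ln(300.0/35.0) = ln(1.3957) / ln(8.5714)
  = 0.33337 / 2.14843 = 0.15517

α ≈ 0.16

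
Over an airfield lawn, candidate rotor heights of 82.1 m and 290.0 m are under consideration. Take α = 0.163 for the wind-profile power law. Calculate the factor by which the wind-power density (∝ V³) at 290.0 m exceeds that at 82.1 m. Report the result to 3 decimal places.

1.854

Speed ratio: V_B/V_A = (z_B/z_A)^α = (290.0/82.1)^0.163 = (3.5323)^0.163 = 1.22838
Power-density ratio: P_B/P_A = (V_B/V_A)³ = (1.22838)³ = 1.85353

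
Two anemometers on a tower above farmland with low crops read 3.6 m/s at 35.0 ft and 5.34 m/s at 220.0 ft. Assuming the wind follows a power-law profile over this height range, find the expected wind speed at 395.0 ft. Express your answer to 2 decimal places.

First find α: α = ln(V₂/V₁)/ln(z₂/z₁) = ln(5.34/3.6)/ln(220.0/35.0) = 0.39429/1.83828 = 0.2145
Extrapolate from 220.0 ft to 395.0 ft: V₃ = 5.34 × (395.0/220.0)^0.2145 = 5.34 × 1.1338 = 6.0542 m/s

6.05 m/s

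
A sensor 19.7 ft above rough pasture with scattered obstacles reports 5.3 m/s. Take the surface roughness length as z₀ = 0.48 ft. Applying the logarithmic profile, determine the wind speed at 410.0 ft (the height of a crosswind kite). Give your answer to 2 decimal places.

Log law: V(z) ∝ ln(z/z₀), so V₂/V₁ = ln(z₂/z₀) / ln(z₁/z₀).
ln(410.0/0.48) = 6.7501, ln(19.7/0.48) = 3.7146
V₂ = 5.3 × 6.7501/3.7146 = 5.3 × 1.8172 = 9.6311 m/s

9.63 m/s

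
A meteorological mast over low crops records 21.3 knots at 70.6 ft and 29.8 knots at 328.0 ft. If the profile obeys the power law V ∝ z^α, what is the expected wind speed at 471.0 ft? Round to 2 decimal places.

First find α: α = ln(V₂/V₁)/ln(z₂/z₁) = ln(29.8/21.3)/ln(328.0/70.6) = 0.33580/1.53598 = 0.2186
Extrapolate from 328.0 ft to 471.0 ft: V₃ = 29.8 × (471.0/328.0)^0.2186 = 29.8 × 1.0823 = 32.2532 knots

32.25 knots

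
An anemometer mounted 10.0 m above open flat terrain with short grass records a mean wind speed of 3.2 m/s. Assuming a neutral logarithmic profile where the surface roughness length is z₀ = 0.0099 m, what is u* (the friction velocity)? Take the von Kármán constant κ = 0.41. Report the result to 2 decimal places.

Log law: V(z) = (u*/κ) · ln(z/z₀) ⇒ u* = κ · V / ln(z/z₀)
u* = 0.41 × 3.2 / ln(10.0/0.0099) = 0.41 × 3.2 / 6.9178
   = 1.3120 / 6.9178 = 0.1897 m/s

u* ≈ 0.19 m/s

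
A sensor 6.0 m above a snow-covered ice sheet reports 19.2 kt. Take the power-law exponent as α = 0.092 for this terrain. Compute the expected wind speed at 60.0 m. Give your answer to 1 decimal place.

23.7 kt

Power-law profile: V₂ = V₁ · (z₂/z₁)^α
V₂ = 19.2 × (60.0/6.0)^0.092 = 19.2 × (10.0000)^0.092
    = 19.2 × 1.2359 = 23.7302 kt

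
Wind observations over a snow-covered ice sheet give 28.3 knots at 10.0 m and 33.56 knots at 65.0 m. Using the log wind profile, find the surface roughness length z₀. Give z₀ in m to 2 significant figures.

z₀ ≈ 0.00042 m

Log law: V(z) ∝ ln(z/z₀). With r = V₁/V₂ = 28.3/33.56 = 0.84327,
r · ln(z₂/z₀) = ln(z₁/z₀) ⇒ ln z₀ = (ln z₁ − r·ln z₂)/(1 − r)
ln z₀ = (2.30259 − 0.84327×4.17439) / 0.15673 = -7.7681
z₀ = exp(-7.7681) = 0.0004230 m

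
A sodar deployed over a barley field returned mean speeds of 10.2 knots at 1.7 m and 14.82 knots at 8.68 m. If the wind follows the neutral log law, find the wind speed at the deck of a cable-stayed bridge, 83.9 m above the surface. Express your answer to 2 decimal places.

Log law: V ∝ ln(z/z₀). From the pair, with r = V₁/V₂ = 0.68826,
ln z₀ = (ln z₁ − r·ln z₂)/(1 − r) = (0.5306 − 0.68826×2.1610)/0.31174 = -3.0689 → z₀ = 0.04647 m
V₃ = V₁ · ln(z₃/z₀)/ln(z₁/z₀) = 10.2 × 7.4986/3.5996 = 21.2485 knots

21.25 knots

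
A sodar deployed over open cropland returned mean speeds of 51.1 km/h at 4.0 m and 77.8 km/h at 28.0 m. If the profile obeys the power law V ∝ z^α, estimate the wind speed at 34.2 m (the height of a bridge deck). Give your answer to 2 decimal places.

First find α: α = ln(V₂/V₁)/ln(z₂/z₁) = ln(77.8/51.1)/ln(28.0/4.0) = 0.42036/1.94591 = 0.2160
Extrapolate from 28.0 m to 34.2 m: V₃ = 77.8 × (34.2/28.0)^0.2160 = 77.8 × 1.0442 = 81.2353 km/h

81.24 km/h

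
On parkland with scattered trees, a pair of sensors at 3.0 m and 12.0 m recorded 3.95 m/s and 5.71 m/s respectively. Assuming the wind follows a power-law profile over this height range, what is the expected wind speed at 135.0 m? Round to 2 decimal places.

10.87 m/s

First find α: α = ln(V₂/V₁)/ln(z₂/z₁) = ln(5.71/3.95)/ln(12.0/3.0) = 0.36850/1.38629 = 0.2658
Extrapolate from 12.0 m to 135.0 m: V₃ = 5.71 × (135.0/12.0)^0.2658 = 5.71 × 1.9029 = 10.8656 m/s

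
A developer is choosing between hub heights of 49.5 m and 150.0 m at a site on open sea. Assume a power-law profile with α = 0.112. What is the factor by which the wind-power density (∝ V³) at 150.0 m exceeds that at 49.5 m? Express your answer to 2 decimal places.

Speed ratio: V_B/V_A = (z_B/z_A)^α = (150.0/49.5)^0.112 = (3.0303)^0.112 = 1.13221
Power-density ratio: P_B/P_A = (V_B/V_A)³ = (1.13221)³ = 1.45137

1.45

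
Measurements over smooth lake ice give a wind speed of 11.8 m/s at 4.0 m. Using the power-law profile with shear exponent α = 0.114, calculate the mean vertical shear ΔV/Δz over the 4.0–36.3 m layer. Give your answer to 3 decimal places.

0.104 m/s/m

Power law: V₂ = V₁ · (z₂/z₁)^α = 11.8 × (9.0750)^0.114 = 15.1732 m/s
ΔV/Δz = (15.1732 − 11.8)/(36.3 − 4.0) = 3.3732/32.3000 = 0.10443 m/s/m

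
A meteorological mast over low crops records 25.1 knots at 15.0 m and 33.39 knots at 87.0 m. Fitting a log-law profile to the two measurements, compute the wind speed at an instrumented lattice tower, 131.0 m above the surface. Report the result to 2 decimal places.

Log law: V ∝ ln(z/z₀). From the pair, with r = V₁/V₂ = 0.75172,
ln z₀ = (ln z₁ − r·ln z₂)/(1 − r) = (2.7081 − 0.75172×4.4659)/0.24828 = -2.6143 → z₀ = 0.07322 m
V₃ = V₁ · ln(z₃/z₀)/ln(z₁/z₀) = 25.1 × 7.4895/5.3223 = 35.3202 knots

35.32 knots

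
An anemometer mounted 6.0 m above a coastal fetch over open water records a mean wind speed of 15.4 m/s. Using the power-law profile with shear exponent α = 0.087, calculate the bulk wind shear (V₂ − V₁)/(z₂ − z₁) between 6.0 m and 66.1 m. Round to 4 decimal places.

Power law: V₂ = V₁ · (z₂/z₁)^α = 15.4 × (11.0167)^0.087 = 18.9749 m/s
ΔV/Δz = (18.9749 − 15.4)/(66.1 − 6.0) = 3.5749/60.1000 = 0.05948 m/s/m

0.0595 m/s/m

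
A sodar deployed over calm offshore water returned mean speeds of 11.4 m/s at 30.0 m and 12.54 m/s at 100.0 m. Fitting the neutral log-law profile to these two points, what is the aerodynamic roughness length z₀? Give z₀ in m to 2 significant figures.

Log law: V(z) ∝ ln(z/z₀). With r = V₁/V₂ = 11.4/12.54 = 0.90909,
r · ln(z₂/z₀) = ln(z₁/z₀) ⇒ ln z₀ = (ln z₁ − r·ln z₂)/(1 − r)
ln z₀ = (3.40120 − 0.90909×4.60517) / 0.09091 = -8.6385
z₀ = exp(-8.6385) = 0.0001771 m

z₀ ≈ 0.00018 m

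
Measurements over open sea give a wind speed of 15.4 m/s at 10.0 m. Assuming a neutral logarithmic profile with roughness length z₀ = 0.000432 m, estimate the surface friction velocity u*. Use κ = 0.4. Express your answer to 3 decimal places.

Log law: V(z) = (u*/κ) · ln(z/z₀) ⇒ u* = κ · V / ln(z/z₀)
u* = 0.4 × 15.4 / ln(10.0/0.000432) = 0.4 × 15.4 / 10.0497
   = 6.1600 / 10.0497 = 0.6130 m/s

u* ≈ 0.613 m/s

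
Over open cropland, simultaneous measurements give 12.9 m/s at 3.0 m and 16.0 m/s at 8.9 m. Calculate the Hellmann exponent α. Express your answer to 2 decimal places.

α ≈ 0.20

Power law: V₂/V₁ = (z₂/z₁)^α ⇒ α = ln(V₂/V₁) / ln(z₂/z₁)
α = ln(16.0/12.9) / ln(8.9/3.0) = ln(1.2403) / ln(2.9667)
  = 0.21536 / 1.08744 = 0.19804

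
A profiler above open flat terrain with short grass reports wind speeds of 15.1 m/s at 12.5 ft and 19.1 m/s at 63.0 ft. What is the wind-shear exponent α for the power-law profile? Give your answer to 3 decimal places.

α ≈ 0.145

Power law: V₂/V₁ = (z₂/z₁)^α ⇒ α = ln(V₂/V₁) / ln(z₂/z₁)
α = ln(19.1/15.1) / ln(63.0/12.5) = ln(1.2649) / ln(5.0400)
  = 0.23499 / 1.61741 = 0.14529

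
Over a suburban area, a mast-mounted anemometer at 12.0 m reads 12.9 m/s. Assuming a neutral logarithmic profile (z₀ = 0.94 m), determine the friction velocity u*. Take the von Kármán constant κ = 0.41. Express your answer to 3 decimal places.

u* ≈ 2.077 m/s

Log law: V(z) = (u*/κ) · ln(z/z₀) ⇒ u* = κ · V / ln(z/z₀)
u* = 0.41 × 12.9 / ln(12.0/0.94) = 0.41 × 12.9 / 2.5468
   = 5.2890 / 2.5468 = 2.0767 m/s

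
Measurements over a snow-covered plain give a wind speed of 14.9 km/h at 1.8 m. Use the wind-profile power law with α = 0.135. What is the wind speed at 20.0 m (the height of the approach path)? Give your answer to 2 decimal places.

20.62 km/h

Power-law profile: V₂ = V₁ · (z₂/z₁)^α
V₂ = 14.9 × (20.0/1.8)^0.135 = 14.9 × (11.1111)^0.135
    = 14.9 × 1.3841 = 20.6236 km/h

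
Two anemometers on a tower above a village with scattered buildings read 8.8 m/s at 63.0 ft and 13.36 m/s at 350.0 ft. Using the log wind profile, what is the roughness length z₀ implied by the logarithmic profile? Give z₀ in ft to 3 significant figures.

z₀ ≈ 2.30 ft

Log law: V(z) ∝ ln(z/z₀). With r = V₁/V₂ = 8.8/13.36 = 0.65868,
r · ln(z₂/z₀) = ln(z₁/z₀) ⇒ ln z₀ = (ln z₁ − r·ln z₂)/(1 − r)
ln z₀ = (4.14313 − 0.65868×5.85793) / 0.34132 = 0.8339
z₀ = exp(0.8339) = 2.302 ft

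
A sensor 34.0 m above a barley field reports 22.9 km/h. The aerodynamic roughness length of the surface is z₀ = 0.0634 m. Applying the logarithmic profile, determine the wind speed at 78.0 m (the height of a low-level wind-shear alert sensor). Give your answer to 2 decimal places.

Log law: V(z) ∝ ln(z/z₀), so V₂/V₁ = ln(z₂/z₀) / ln(z₁/z₀).
ln(78.0/0.0634) = 7.1150, ln(34.0/0.0634) = 6.2847
V₂ = 22.9 × 7.1150/6.2847 = 22.9 × 1.1321 = 25.9256 km/h

25.93 km/h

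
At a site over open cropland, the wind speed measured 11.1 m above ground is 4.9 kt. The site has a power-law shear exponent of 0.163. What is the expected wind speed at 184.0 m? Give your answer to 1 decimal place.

7.7 kt

Power-law profile: V₂ = V₁ · (z₂/z₁)^α
V₂ = 4.9 × (184.0/11.1)^0.163 = 4.9 × (16.5766)^0.163
    = 4.9 × 1.5804 = 7.7441 kt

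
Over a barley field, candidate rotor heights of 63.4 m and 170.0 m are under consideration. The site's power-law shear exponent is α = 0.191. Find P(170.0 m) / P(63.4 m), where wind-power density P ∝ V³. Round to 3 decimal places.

Speed ratio: V_B/V_A = (z_B/z_A)^α = (170.0/63.4)^0.191 = (2.6814)^0.191 = 1.20730
Power-density ratio: P_B/P_A = (V_B/V_A)³ = (1.20730)³ = 1.75975

1.760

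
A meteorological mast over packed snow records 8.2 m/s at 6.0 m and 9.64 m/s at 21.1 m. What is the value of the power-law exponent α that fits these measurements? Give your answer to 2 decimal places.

Power law: V₂/V₁ = (z₂/z₁)^α ⇒ α = ln(V₂/V₁) / ln(z₂/z₁)
α = ln(9.64/8.2) / ln(21.1/6.0) = ln(1.1756) / ln(3.5167)
  = 0.16179 / 1.25751 = 0.12866

α ≈ 0.13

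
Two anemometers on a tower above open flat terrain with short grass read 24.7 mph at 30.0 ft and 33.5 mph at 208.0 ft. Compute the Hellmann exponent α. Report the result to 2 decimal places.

α ≈ 0.16

Power law: V₂/V₁ = (z₂/z₁)^α ⇒ α = ln(V₂/V₁) / ln(z₂/z₁)
α = ln(33.5/24.7) / ln(208.0/30.0) = ln(1.3563) / ln(6.9333)
  = 0.30474 / 1.93634 = 0.15738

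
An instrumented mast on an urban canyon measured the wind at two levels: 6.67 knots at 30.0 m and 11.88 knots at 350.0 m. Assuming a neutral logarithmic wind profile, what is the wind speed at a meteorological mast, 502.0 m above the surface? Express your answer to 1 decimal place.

Log law: V ∝ ln(z/z₀). From the pair, with r = V₁/V₂ = 0.56145,
ln z₀ = (ln z₁ − r·ln z₂)/(1 − r) = (3.4012 − 0.56145×5.8579)/0.43855 = 0.2560 → z₀ = 1.292 m
V₃ = V₁ · ln(z₃/z₀)/ln(z₁/z₀) = 6.67 × 5.9626/3.1452 = 12.6449 knots

12.6 knots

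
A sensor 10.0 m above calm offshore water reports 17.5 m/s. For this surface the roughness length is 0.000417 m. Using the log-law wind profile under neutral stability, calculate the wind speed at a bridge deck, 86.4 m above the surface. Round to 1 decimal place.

21.2 m/s

Log law: V(z) ∝ ln(z/z₀), so V₂/V₁ = ln(z₂/z₀) / ln(z₁/z₀).
ln(86.4/0.000417) = 12.2414, ln(10.0/0.000417) = 10.0850
V₂ = 17.5 × 12.2414/10.0850 = 17.5 × 1.2138 = 21.2419 m/s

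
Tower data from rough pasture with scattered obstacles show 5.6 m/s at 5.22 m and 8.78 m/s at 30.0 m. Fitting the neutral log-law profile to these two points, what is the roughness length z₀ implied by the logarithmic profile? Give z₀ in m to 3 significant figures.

z₀ ≈ 0.240 m

Log law: V(z) ∝ ln(z/z₀). With r = V₁/V₂ = 5.6/8.78 = 0.63781,
r · ln(z₂/z₀) = ln(z₁/z₀) ⇒ ln z₀ = (ln z₁ − r·ln z₂)/(1 − r)
ln z₀ = (1.65250 − 0.63781×3.40120) / 0.36219 = -1.4270
z₀ = exp(-1.4270) = 0.2400 m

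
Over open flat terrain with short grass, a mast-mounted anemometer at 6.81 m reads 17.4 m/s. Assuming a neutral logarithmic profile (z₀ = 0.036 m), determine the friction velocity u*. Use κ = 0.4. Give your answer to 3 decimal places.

u* ≈ 1.328 m/s

Log law: V(z) = (u*/κ) · ln(z/z₀) ⇒ u* = κ · V / ln(z/z₀)
u* = 0.4 × 17.4 / ln(6.81/0.036) = 0.4 × 17.4 / 5.2426
   = 6.9600 / 5.2426 = 1.3276 m/s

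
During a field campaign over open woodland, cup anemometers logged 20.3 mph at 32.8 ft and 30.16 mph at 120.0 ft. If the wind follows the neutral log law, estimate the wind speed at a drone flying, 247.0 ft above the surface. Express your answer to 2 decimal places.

35.65 mph

Log law: V ∝ ln(z/z₀). From the pair, with r = V₁/V₂ = 0.67308,
ln z₀ = (ln z₁ − r·ln z₂)/(1 − r) = (3.4904 − 0.67308×4.7875)/0.32692 = 0.8200 → z₀ = 2.271 ft
V₃ = V₁ · ln(z₃/z₀)/ln(z₁/z₀) = 20.3 × 4.6894/2.6704 = 35.6477 mph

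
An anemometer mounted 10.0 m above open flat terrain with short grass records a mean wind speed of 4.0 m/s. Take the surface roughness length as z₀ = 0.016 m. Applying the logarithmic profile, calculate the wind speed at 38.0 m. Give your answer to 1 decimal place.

4.8 m/s

Log law: V(z) ∝ ln(z/z₀), so V₂/V₁ = ln(z₂/z₀) / ln(z₁/z₀).
ln(38.0/0.016) = 7.7728, ln(10.0/0.016) = 6.4378
V₂ = 4.0 × 7.7728/6.4378 = 4.0 × 1.2074 = 4.8295 m/s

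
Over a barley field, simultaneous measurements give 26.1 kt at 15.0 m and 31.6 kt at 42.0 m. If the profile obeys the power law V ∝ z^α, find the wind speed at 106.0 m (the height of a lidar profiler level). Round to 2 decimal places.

37.53 kt

First find α: α = ln(V₂/V₁)/ln(z₂/z₁) = ln(31.6/26.1)/ln(42.0/15.0) = 0.19122/1.02962 = 0.1857
Extrapolate from 42.0 m to 106.0 m: V₃ = 31.6 × (106.0/42.0)^0.1857 = 31.6 × 1.1876 = 37.5282 kt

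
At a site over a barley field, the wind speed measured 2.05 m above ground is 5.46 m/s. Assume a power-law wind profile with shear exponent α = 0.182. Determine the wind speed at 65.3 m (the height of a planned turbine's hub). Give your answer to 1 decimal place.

10.3 m/s

Power-law profile: V₂ = V₁ · (z₂/z₁)^α
V₂ = 5.46 × (65.3/2.05)^0.182 = 5.46 × (31.8537)^0.182
    = 5.46 × 1.8775 = 10.2510 m/s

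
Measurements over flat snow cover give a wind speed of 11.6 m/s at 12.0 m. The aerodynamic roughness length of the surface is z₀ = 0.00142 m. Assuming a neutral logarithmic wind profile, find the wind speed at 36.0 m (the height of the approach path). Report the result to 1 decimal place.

Log law: V(z) ∝ ln(z/z₀), so V₂/V₁ = ln(z₂/z₀) / ln(z₁/z₀).
ln(36.0/0.00142) = 10.1406, ln(12.0/0.00142) = 9.0420
V₂ = 11.6 × 10.1406/9.0420 = 11.6 × 1.1215 = 13.0094 m/s

13.0 m/s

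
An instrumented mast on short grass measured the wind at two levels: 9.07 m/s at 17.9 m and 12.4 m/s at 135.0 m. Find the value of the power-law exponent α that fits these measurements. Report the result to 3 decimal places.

Power law: V₂/V₁ = (z₂/z₁)^α ⇒ α = ln(V₂/V₁) / ln(z₂/z₁)
α = ln(12.4/9.07) / ln(135.0/17.9) = ln(1.3671) / ln(7.5419)
  = 0.31272 / 2.02047 = 0.15478

α ≈ 0.155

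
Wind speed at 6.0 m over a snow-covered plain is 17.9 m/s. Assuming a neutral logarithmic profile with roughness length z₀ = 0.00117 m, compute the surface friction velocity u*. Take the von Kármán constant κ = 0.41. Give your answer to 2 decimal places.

Log law: V(z) = (u*/κ) · ln(z/z₀) ⇒ u* = κ · V / ln(z/z₀)
u* = 0.41 × 17.9 / ln(6.0/0.00117) = 0.41 × 17.9 / 8.5425
   = 7.3390 / 8.5425 = 0.8591 m/s

u* ≈ 0.86 m/s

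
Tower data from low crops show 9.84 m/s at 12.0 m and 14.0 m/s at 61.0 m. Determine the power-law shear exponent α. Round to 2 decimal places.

Power law: V₂/V₁ = (z₂/z₁)^α ⇒ α = ln(V₂/V₁) / ln(z₂/z₁)
α = ln(14.0/9.84) / ln(61.0/12.0) = ln(1.4228) / ln(5.0833)
  = 0.35260 / 1.62597 = 0.21686

α ≈ 0.22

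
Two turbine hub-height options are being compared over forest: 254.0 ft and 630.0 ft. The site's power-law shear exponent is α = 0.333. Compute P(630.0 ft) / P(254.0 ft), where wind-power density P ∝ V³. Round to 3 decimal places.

Speed ratio: V_B/V_A = (z_B/z_A)^α = (630.0/254.0)^0.333 = (2.4803)^0.333 = 1.35323
Power-density ratio: P_B/P_A = (V_B/V_A)³ = (1.35323)³ = 2.47806

2.478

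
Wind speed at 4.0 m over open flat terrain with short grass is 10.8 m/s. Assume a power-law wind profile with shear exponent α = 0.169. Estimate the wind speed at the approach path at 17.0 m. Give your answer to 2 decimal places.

13.79 m/s

Power-law profile: V₂ = V₁ · (z₂/z₁)^α
V₂ = 10.8 × (17.0/4.0)^0.169 = 10.8 × (4.2500)^0.169
    = 10.8 × 1.2770 = 13.7918 m/s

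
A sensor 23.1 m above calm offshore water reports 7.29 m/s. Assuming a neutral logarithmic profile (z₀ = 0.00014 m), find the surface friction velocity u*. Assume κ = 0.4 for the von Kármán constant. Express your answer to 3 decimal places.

Log law: V(z) = (u*/κ) · ln(z/z₀) ⇒ u* = κ · V / ln(z/z₀)
u* = 0.4 × 7.29 / ln(23.1/0.00014) = 0.4 × 7.29 / 12.0137
   = 2.9160 / 12.0137 = 0.2427 m/s

u* ≈ 0.243 m/s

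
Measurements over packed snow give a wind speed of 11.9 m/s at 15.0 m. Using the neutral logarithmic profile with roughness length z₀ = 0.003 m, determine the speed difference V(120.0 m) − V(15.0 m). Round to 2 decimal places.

Log law: V₂ = V₁ · ln(z₂/z₀)/ln(z₁/z₀) = 11.9 × 10.5966/8.5172 = 14.8053 m/s
ΔV = 14.8053 − 11.9 = 2.9053 m/s

2.91 m/s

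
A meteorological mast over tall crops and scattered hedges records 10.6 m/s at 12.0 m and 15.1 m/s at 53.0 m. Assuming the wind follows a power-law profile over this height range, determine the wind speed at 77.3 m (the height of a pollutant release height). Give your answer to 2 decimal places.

16.52 m/s

First find α: α = ln(V₂/V₁)/ln(z₂/z₁) = ln(15.1/10.6)/ln(53.0/12.0) = 0.35384/1.48539 = 0.2382
Extrapolate from 53.0 m to 77.3 m: V₃ = 15.1 × (77.3/53.0)^0.2382 = 15.1 × 1.0941 = 16.5204 m/s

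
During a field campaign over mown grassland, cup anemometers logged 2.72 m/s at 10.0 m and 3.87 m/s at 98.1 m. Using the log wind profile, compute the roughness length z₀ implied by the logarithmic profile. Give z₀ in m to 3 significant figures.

z₀ ≈ 0.0451 m

Log law: V(z) ∝ ln(z/z₀). With r = V₁/V₂ = 2.72/3.87 = 0.70284,
r · ln(z₂/z₀) = ln(z₁/z₀) ⇒ ln z₀ = (ln z₁ − r·ln z₂)/(1 − r)
ln z₀ = (2.30259 − 0.70284×4.58599) / 0.29716 = -3.0982
z₀ = exp(-3.0982) = 0.04513 m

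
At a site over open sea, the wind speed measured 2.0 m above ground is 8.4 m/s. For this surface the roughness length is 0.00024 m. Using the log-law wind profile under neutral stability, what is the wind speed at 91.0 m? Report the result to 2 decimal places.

11.95 m/s

Log law: V(z) ∝ ln(z/z₀), so V₂/V₁ = ln(z₂/z₀) / ln(z₁/z₀).
ln(91.0/0.00024) = 12.8457, ln(2.0/0.00024) = 9.0280
V₂ = 8.4 × 12.8457/9.0280 = 8.4 × 1.4229 = 11.9521 m/s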